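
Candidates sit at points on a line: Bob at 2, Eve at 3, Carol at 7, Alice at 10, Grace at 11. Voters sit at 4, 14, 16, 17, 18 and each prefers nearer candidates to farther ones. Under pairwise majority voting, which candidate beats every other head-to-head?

Grace

With single-peaked preferences on a line, the Condorcet winner is the candidate closest to the median voter.
The median voter (position 16) is closest to Grace at 11.
Check: Grace vs Eve — voters closer to Grace: 4 of 5.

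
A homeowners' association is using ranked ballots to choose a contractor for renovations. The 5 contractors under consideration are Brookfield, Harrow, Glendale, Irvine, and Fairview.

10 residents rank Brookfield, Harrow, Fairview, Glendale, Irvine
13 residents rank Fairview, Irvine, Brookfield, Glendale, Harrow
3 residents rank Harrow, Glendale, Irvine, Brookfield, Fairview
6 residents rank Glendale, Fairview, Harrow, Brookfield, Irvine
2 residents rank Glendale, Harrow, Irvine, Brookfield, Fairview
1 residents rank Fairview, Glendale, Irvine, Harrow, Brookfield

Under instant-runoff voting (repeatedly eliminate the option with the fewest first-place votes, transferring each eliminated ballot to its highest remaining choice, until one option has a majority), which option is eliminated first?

Irvine

Round 1: Fairview 14, Brookfield 10, Glendale 8, Harrow 3, Irvine 0. Irvine has the fewest and is eliminated.
Round 2: Fairview 14, Brookfield 10, Glendale 8, Harrow 3. Harrow has the fewest and is eliminated.
Round 3: Fairview 14, Glendale 11, Brookfield 10. Brookfield has the fewest and is eliminated.
Round 4: Fairview 24, Glendale 11. Fairview has a majority.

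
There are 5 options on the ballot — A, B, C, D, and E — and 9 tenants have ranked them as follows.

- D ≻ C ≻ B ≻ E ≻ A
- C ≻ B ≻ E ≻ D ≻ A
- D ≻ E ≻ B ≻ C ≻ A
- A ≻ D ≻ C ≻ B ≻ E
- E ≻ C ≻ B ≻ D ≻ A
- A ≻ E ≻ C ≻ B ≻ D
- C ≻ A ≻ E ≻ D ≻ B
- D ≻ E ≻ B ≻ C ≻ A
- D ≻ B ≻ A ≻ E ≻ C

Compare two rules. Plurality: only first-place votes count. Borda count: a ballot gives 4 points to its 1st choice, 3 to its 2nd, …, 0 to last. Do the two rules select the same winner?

Yes

Plurality first-place counts: A 2, B 0, C 2, D 4, E 1 → D.
Borda totals: A 13, B 16, C 20, D 22, E 19 → D.
The two rules agree on D.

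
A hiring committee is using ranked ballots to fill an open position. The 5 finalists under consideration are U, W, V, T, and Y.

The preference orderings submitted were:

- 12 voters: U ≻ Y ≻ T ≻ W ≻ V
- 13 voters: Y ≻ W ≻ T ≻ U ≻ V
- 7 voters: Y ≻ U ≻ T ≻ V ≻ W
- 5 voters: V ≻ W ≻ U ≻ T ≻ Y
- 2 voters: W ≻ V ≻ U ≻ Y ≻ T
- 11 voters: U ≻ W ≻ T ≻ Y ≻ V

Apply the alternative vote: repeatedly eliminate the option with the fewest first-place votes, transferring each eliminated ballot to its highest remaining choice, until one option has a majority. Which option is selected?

U

Round 1: U 23, Y 20, V 5, W 2, T 0. T has the fewest and is eliminated.
Round 2: U 23, Y 20, V 5, W 2. W has the fewest and is eliminated.
Round 3: U 23, Y 20, V 7. V has the fewest and is eliminated.
Round 4: U 30, Y 20. U has a majority.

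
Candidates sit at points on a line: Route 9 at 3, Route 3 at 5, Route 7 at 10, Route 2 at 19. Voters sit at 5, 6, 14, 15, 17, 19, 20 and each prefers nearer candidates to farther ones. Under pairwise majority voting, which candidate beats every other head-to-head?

With single-peaked preferences on a line, the Condorcet winner is the candidate closest to the median voter.
The median voter (position 15) is closest to Route 2 at 19.
Check: Route 2 vs Route 7 — voters closer to Route 2: 4 of 7.

Route 2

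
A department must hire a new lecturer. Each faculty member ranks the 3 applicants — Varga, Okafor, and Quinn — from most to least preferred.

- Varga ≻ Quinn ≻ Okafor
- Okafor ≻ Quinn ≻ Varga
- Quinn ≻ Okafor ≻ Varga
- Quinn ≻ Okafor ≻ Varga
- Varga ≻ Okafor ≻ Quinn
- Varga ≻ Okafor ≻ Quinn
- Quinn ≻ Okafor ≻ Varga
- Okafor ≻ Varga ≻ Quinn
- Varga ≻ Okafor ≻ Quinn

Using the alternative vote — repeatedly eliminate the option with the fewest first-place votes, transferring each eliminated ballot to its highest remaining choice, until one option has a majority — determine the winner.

Round 1: Varga 4, Quinn 3, Okafor 2. Okafor has the fewest and is eliminated.
Round 2: Varga 5, Quinn 4. Varga has a majority.

Varga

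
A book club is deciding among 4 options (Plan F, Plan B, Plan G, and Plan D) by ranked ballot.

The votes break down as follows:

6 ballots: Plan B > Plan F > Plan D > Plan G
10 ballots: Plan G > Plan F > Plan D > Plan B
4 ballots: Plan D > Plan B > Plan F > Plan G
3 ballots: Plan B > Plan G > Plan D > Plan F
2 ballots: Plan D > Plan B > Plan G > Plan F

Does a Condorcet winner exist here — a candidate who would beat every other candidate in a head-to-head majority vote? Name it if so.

Head-to-head results (25 voters total):
Plan F vs Plan B: Plan B wins 15–10.
Plan F vs Plan G: Plan G wins 15–10.
Plan F vs Plan D: Plan F wins 16–9.
Plan B vs Plan G: Plan B wins 15–10.
Plan B vs Plan D: Plan D wins 16–9.
Plan G vs Plan D: Plan G wins 13–12.
No candidate beats all others: Plan F beats Plan D beats Plan B beats Plan F, a majority cycle.

None — there is no Condorcet winner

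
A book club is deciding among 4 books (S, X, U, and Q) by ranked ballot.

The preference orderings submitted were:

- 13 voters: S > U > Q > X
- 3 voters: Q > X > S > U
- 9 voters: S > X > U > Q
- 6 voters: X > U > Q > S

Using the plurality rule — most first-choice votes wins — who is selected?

First-place vote totals:
  S: 22
  X: 6
  U: 0
  Q: 3
S has the most first-place votes.

S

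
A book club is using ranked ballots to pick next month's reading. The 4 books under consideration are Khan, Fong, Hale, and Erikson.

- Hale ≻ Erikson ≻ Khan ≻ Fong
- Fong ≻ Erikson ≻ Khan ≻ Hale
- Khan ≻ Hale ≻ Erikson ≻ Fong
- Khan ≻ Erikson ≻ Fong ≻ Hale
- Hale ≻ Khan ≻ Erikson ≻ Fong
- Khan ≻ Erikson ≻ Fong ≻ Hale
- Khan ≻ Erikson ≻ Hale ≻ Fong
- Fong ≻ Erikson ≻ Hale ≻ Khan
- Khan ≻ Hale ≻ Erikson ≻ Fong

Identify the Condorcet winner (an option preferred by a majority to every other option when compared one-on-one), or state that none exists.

Khan

Head-to-head results (9 voters total):
Khan vs Fong: Khan wins 7–2.
Khan vs Hale: Khan wins 6–3.
Khan vs Erikson: Khan wins 6–3.
Fong vs Hale: Hale wins 5–4.
Fong vs Erikson: Erikson wins 7–2.
Hale vs Erikson: Erikson wins 5–4.
Khan beats each rival — Fong (7–2), Hale (6–3), Erikson (6–3) — so Khan is the Condorcet winner.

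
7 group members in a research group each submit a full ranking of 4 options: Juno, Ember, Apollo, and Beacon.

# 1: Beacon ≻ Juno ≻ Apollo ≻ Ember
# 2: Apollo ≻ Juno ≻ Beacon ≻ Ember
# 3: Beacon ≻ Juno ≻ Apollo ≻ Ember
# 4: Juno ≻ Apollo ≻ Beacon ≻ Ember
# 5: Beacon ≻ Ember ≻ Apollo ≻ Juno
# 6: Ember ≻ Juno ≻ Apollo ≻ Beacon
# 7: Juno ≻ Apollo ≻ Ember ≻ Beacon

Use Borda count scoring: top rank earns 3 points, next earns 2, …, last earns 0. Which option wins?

Juno

Borda scores:
  Juno: 2 + 2 + 2 + 3 + 0 + 2 + 3 = 14
  Ember: 0 + 0 + 0 + 0 + 2 + 3 + 1 = 6
  Apollo: 1 + 3 + 1 + 2 + 1 + 1 + 2 = 11
  Beacon: 3 + 1 + 3 + 1 + 3 + 0 + 0 = 11
Juno has the highest total.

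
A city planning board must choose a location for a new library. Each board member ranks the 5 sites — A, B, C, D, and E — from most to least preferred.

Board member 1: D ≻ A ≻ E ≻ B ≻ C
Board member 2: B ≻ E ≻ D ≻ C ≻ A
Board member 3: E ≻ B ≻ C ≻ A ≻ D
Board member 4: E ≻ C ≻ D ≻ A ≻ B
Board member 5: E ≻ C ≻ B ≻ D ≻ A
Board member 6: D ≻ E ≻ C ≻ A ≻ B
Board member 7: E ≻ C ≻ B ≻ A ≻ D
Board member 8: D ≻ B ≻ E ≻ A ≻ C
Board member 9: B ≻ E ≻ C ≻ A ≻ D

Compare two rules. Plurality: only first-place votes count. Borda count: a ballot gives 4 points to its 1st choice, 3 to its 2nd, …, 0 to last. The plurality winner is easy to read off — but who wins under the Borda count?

E

Plurality first-place counts: A 0, B 2, C 0, D 3, E 4 → E.
Borda totals: A 9, B 19, C 16, D 17, E 29 → E.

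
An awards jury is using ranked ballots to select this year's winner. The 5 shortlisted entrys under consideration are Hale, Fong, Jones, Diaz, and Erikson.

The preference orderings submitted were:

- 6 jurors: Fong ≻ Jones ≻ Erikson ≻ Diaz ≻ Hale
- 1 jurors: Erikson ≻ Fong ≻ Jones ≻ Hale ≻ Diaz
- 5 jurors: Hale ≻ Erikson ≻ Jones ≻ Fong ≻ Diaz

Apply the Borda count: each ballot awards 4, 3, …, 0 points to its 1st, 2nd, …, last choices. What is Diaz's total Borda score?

6

Borda scores:
  Hale: 6·0 + 1 + 5·4 = 21
  Fong: 6·4 + 3 + 5·1 = 32
  Jones: 6·3 + 2 + 5·2 = 30
  Diaz: 6·1 + 0 + 5·0 = 6
  Erikson: 6·2 + 4 + 5·3 = 31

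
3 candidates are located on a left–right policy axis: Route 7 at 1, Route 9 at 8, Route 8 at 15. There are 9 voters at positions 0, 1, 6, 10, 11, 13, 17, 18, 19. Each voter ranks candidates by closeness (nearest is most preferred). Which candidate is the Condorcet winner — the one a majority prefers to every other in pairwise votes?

Route 9

With single-peaked preferences on a line, the Condorcet winner is the candidate closest to the median voter.
The median voter (position 11) is closest to Route 9 at 8.
Check: Route 9 vs Route 8 — voters closer to Route 9: 5 of 9.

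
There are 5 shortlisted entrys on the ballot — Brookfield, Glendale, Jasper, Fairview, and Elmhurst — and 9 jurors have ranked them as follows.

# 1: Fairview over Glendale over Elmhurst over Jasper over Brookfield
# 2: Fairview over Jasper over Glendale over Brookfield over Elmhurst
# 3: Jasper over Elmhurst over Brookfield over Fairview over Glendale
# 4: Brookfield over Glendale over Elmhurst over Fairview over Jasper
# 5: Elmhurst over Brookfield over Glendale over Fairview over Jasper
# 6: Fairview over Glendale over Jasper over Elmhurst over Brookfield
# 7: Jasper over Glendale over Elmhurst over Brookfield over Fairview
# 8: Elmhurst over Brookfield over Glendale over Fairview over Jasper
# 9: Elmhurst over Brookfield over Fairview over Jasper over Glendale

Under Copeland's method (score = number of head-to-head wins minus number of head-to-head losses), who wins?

Elmhurst

Pairwise results:
  Brookfield vs Glendale: Brookfield wins 5–4.
  Brookfield vs Jasper: Jasper wins 5–4.
  Brookfield vs Fairview: Brookfield wins 6–3.
  Brookfield vs Elmhurst: Elmhurst wins 7–2.
  Glendale vs Jasper: Glendale wins 5–4.
  Glendale vs Fairview: Fairview wins 5–4.
  Glendale vs Elmhurst: Glendale wins 5–4.
  Jasper vs Fairview: Fairview wins 7–2.
  Jasper vs Elmhurst: Elmhurst wins 5–4.
  Fairview vs Elmhurst: Elmhurst wins 6–3.
Copeland scores (wins − losses):
  Brookfield: 2 − 2 = 0
  Glendale: 2 − 2 = 0
  Jasper: 1 − 3 = -2
  Fairview: 2 − 2 = 0
  Elmhurst: 3 − 1 = 2
Elmhurst has the best Copeland score.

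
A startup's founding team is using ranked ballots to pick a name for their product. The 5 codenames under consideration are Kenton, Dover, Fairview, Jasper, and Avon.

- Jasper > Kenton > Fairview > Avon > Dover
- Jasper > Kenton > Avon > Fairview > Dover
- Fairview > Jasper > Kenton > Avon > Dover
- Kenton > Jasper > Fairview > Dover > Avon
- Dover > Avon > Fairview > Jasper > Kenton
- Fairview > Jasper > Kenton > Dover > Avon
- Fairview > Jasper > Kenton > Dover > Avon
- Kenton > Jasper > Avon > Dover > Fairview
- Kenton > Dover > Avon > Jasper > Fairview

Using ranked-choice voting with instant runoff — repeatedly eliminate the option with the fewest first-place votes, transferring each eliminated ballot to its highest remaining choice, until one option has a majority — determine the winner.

Kenton

Round 1: Kenton 3, Fairview 3, Jasper 2, Dover 1, Avon 0. Avon has the fewest and is eliminated.
Round 2: Kenton 3, Fairview 3, Jasper 2, Dover 1. Dover has the fewest and is eliminated.
Round 3: Fairview 4, Kenton 3, Jasper 2. Jasper has the fewest and is eliminated.
Round 4: Kenton 5, Fairview 4. Kenton has a majority.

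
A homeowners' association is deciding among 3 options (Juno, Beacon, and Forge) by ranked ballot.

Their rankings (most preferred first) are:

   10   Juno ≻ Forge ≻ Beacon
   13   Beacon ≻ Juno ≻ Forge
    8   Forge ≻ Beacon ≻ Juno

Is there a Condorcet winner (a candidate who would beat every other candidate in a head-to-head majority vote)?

No

Head-to-head results (31 voters total):
Juno vs Beacon: Beacon wins 21–10.
Juno vs Forge: Juno wins 23–8.
Beacon vs Forge: Forge wins 18–13.
No candidate beats all others: Juno beats Forge beats Beacon beats Juno, a majority cycle.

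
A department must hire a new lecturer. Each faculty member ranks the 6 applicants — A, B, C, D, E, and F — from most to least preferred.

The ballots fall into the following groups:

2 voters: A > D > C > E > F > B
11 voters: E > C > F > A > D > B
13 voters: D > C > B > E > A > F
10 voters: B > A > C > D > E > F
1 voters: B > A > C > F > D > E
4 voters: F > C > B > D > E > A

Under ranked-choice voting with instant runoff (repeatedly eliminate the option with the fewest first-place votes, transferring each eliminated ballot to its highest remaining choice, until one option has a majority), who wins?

Round 1: D 13, B 11, E 11, F 4, A 2, C 0. C has the fewest and is eliminated.
Round 2: D 13, B 11, E 11, F 4, A 2. A has the fewest and is eliminated.
Round 3: D 15, B 11, E 11, F 4. F has the fewest and is eliminated.
Round 4: B 15, D 15, E 11. E has the fewest and is eliminated.
Round 5: D 26, B 15. D has a majority.

D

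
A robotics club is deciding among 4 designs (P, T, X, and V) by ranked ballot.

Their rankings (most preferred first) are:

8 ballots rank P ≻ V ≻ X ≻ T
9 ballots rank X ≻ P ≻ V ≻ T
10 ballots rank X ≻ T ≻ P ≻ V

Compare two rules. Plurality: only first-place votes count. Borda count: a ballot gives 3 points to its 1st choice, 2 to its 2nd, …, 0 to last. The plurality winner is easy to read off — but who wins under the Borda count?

Plurality first-place counts: P 8, T 0, X 19, V 0 → X.
Borda totals: P 52, T 20, X 65, V 25 → X.

X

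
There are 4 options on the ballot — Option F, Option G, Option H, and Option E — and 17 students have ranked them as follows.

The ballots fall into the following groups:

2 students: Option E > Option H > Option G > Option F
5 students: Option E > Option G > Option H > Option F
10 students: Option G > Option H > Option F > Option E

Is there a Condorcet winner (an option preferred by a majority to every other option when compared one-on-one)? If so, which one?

Option G

Head-to-head results (17 voters total):
Option F vs Option G: Option G wins 17–0.
Option F vs Option H: Option H wins 17–0.
Option F vs Option E: Option F wins 10–7.
Option G vs Option H: Option G wins 15–2.
Option G vs Option E: Option G wins 10–7.
Option H vs Option E: Option H wins 10–7.
Option G beats each rival — Option F (17–0), Option H (15–2), Option E (10–7) — so Option G is the Condorcet winner.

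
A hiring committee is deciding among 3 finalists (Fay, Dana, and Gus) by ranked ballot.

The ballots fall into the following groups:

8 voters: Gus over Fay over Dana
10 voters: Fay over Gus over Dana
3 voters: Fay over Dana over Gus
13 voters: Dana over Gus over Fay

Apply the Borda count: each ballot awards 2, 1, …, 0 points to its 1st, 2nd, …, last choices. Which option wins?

Gus

Borda scores:
  Fay: 8·1 + 10·2 + 3·2 + 13·0 = 34
  Dana: 8·0 + 10·0 + 3·1 + 13·2 = 29
  Gus: 8·2 + 10·1 + 3·0 + 13·1 = 39
Gus has the highest total.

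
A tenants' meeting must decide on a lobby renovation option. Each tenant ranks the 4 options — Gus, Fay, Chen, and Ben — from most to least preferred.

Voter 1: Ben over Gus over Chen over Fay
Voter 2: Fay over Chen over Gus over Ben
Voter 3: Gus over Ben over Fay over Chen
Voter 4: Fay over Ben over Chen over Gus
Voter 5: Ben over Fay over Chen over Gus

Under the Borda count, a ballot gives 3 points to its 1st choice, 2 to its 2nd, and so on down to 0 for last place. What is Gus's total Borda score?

6

Borda scores:
  Gus: 2 + 1 + 3 + 0 + 0 = 6
  Fay: 0 + 3 + 1 + 3 + 2 = 9
  Chen: 1 + 2 + 0 + 1 + 1 = 5
  Ben: 3 + 0 + 2 + 2 + 3 = 10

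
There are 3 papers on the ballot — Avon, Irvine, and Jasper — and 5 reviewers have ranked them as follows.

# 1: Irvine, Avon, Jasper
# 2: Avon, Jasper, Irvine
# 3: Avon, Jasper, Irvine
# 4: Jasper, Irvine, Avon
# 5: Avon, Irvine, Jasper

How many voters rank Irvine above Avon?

Ballots ranking Irvine above Avon: 2.
Ballots ranking Avon above Irvine: 3.
So 2 of 5 voters prefer Irvine to Avon.

2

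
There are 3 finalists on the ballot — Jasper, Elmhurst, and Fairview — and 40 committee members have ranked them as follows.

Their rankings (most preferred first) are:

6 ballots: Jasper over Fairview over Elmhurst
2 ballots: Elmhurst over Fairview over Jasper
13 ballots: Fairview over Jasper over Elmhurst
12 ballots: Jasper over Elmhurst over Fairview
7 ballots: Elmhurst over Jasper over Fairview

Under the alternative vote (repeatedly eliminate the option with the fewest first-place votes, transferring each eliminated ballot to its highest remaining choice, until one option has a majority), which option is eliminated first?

Elmhurst

Round 1: Jasper 18, Fairview 13, Elmhurst 9. Elmhurst has the fewest and is eliminated.
Round 2: Jasper 25, Fairview 15. Jasper has a majority.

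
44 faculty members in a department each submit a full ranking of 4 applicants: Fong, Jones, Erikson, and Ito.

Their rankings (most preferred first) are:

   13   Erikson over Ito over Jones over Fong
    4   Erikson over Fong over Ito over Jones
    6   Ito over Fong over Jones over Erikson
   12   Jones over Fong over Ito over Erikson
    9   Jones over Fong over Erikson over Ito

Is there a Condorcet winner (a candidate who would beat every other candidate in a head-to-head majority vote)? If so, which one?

There is no Condorcet winner

Head-to-head results (44 voters total):
Fong vs Jones: Jones wins 34–10.
Fong vs Erikson: Fong wins 27–17.
Fong vs Ito: Fong wins 25–19.
Jones vs Erikson: Jones wins 27–17.
Jones vs Ito: Ito wins 23–21.
Erikson vs Ito: Erikson wins 26–18.
No candidate beats all others: Fong beats Ito beats Jones beats Fong, a majority cycle.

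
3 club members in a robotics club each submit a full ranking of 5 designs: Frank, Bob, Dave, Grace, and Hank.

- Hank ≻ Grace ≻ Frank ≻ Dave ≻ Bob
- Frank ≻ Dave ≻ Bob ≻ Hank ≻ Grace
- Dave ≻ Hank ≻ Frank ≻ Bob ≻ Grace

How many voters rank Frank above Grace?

2

Ballots ranking Frank above Grace: 2.
Ballots ranking Grace above Frank: 1.
So 2 of 3 voters prefer Frank to Grace.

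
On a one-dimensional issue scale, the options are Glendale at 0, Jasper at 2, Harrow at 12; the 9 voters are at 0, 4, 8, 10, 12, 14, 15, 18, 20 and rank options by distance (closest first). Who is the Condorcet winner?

With single-peaked preferences on a line, the Condorcet winner is the candidate closest to the median voter.
The median voter (position 12) is closest to Harrow at 12.
Check: Harrow vs Jasper — voters closer to Harrow: 7 of 9.

Harrow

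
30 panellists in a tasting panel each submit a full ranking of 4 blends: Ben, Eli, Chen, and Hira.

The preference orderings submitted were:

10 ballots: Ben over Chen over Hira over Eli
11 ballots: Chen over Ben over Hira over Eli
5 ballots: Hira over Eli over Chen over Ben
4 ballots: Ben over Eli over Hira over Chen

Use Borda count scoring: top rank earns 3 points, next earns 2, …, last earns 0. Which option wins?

Borda scores:
  Ben: 10·3 + 11·2 + 5·0 + 4·3 = 64
  Eli: 10·0 + 11·0 + 5·2 + 4·2 = 18
  Chen: 10·2 + 11·3 + 5·1 + 4·0 = 58
  Hira: 10·1 + 11·1 + 5·3 + 4·1 = 40
Ben has the highest total.

Ben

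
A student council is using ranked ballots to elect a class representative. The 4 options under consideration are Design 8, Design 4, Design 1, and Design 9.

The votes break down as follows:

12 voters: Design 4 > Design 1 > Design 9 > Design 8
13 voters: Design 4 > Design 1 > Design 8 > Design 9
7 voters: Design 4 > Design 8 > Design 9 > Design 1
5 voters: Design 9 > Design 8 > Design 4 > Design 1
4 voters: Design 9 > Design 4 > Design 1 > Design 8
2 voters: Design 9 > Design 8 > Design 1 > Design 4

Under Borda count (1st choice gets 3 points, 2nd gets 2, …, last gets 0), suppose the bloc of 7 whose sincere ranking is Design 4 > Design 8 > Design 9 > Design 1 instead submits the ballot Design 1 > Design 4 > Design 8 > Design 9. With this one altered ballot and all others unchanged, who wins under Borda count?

Borda totals with the altered ballot: Design 8 34, Design 4 102, Design 1 77, Design 9 45.
The winner is unchanged: still Design 4.

Design 4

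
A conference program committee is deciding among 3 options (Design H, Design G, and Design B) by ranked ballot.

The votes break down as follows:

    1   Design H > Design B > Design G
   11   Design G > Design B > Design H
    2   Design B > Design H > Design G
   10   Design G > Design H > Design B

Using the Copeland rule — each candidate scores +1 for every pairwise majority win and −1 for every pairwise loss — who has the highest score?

Pairwise results:
  Design H vs Design G: Design G wins 21–3.
  Design H vs Design B: Design B wins 13–11.
  Design G vs Design B: Design G wins 21–3.
Copeland scores (wins − losses):
  Design H: 0 − 2 = -2
  Design G: 2 − 0 = 2
  Design B: 1 − 1 = 0
Design G has the best Copeland score.

Design G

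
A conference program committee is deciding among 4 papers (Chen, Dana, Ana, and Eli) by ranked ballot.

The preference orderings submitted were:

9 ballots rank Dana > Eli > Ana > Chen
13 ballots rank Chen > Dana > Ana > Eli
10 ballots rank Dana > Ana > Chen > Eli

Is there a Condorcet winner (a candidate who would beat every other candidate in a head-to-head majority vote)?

Yes

Head-to-head results (32 voters total):
Chen vs Dana: Dana wins 19–13.
Chen vs Ana: Ana wins 19–13.
Chen vs Eli: Chen wins 23–9.
Dana vs Ana: Dana wins 32–0.
Dana vs Eli: Dana wins 32–0.
Ana vs Eli: Ana wins 23–9.
Dana beats each rival — Chen (19–13), Ana (32–0), Eli (32–0) — so Dana is the Condorcet winner.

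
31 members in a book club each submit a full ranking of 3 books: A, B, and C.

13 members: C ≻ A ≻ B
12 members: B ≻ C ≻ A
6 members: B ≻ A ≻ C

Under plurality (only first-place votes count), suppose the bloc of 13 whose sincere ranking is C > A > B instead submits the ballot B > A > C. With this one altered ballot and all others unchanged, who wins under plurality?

B

First-place totals with the altered ballot: A 0, B 31, C 0.
The winner is unchanged: still B.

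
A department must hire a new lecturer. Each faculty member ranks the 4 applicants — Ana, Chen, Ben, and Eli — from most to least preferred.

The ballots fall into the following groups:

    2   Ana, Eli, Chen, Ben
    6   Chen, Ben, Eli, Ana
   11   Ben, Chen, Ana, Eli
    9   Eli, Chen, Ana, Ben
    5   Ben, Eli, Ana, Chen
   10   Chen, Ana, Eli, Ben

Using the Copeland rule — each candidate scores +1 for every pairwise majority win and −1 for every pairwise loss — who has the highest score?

Chen

Pairwise results:
  Ana vs Chen: Chen wins 36–7.
  Ana vs Ben: Ben wins 22–21.
  Ana vs Eli: Ana wins 23–20.
  Chen vs Ben: Chen wins 27–16.
  Chen vs Eli: Chen wins 27–16.
  Ben vs Eli: Ben wins 22–21.
Copeland scores (wins − losses):
  Ana: 1 − 2 = -1
  Chen: 3 − 0 = 3
  Ben: 2 − 1 = 1
  Eli: 0 − 3 = -3
Chen has the best Copeland score.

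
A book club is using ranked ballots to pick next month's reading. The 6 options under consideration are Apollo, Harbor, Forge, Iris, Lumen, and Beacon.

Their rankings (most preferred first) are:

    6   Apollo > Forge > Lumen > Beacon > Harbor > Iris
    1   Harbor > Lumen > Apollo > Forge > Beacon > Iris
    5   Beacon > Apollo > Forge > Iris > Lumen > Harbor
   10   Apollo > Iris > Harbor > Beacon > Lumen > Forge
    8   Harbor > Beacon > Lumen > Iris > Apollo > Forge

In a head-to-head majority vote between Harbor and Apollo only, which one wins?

Apollo

Ballots ranking Harbor above Apollo: 1+8 = 9.
Ballots ranking Apollo above Harbor: 6+5+10 = 21.
Apollo wins the head-to-head, 21–9.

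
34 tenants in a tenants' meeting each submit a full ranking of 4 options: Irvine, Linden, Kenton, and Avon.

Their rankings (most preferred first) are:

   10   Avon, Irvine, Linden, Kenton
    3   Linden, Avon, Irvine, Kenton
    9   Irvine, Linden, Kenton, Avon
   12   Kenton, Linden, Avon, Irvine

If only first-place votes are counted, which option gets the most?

Kenton

First-place vote totals:
  Irvine: 9
  Linden: 3
  Kenton: 12
  Avon: 10
Kenton has the most first-place votes.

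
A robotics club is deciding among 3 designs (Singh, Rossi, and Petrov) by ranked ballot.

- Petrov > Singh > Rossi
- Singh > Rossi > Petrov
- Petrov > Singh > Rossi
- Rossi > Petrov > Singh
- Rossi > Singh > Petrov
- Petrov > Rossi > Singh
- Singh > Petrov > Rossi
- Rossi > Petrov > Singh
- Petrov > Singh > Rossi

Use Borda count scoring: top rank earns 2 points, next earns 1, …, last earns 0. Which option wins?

Borda scores:
  Singh: 1 + 2 + 1 + 0 + 1 + 0 + 2 + 0 + 1 = 8
  Rossi: 0 + 1 + 0 + 2 + 2 + 1 + 0 + 2 + 0 = 8
  Petrov: 2 + 0 + 2 + 1 + 0 + 2 + 1 + 1 + 2 = 11
Petrov has the highest total.

Petrov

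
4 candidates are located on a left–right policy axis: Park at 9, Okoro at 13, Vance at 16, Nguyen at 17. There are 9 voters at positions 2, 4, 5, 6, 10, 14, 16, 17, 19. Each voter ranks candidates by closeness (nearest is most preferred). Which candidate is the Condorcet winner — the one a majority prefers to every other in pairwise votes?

Park

With single-peaked preferences on a line, the Condorcet winner is the candidate closest to the median voter.
The median voter (position 10) is closest to Park at 9.
Check: Park vs Nguyen — voters closer to Park: 5 of 9.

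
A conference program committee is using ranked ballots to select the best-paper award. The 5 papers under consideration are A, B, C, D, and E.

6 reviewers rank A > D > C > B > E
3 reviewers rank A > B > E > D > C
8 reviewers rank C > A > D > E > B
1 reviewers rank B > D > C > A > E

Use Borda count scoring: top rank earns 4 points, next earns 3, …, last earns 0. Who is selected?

A

Borda scores:
  A: 6·4 + 3·4 + 8·3 + 1 = 61
  B: 6·1 + 3·3 + 8·0 + 4 = 19
  C: 6·2 + 3·0 + 8·4 + 2 = 46
  D: 6·3 + 3·1 + 8·2 + 3 = 40
  E: 6·0 + 3·2 + 8·1 + 0 = 14
A has the highest total.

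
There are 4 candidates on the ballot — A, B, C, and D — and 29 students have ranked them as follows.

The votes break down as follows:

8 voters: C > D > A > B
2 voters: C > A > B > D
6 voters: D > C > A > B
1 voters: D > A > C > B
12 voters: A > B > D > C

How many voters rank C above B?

17

Ballots ranking C above B: 8+2+6+1 = 17.
Ballots ranking B above C: 12.
So 17 of 29 voters prefer C to B.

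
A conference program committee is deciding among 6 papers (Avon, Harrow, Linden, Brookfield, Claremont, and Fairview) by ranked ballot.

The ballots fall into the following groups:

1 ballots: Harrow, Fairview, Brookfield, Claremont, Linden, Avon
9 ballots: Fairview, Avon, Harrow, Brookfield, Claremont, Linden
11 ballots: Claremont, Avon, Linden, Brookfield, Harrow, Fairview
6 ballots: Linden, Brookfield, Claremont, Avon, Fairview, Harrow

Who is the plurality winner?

Claremont

First-place vote totals:
  Avon: 0
  Harrow: 1
  Linden: 6
  Brookfield: 0
  Claremont: 11
  Fairview: 9
Claremont has the most first-place votes.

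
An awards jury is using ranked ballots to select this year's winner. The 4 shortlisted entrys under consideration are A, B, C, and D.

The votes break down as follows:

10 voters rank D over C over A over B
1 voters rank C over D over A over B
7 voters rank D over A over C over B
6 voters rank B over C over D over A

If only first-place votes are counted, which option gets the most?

First-place vote totals:
  A: 0
  B: 6
  C: 1
  D: 17
D has the most first-place votes.

D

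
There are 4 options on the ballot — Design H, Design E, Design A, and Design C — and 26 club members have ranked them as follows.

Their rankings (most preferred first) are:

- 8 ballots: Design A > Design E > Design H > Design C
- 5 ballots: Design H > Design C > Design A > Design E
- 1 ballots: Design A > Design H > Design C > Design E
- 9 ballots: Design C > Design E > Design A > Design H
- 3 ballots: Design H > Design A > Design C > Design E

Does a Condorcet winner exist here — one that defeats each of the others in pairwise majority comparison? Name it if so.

Head-to-head results (26 voters total):
Design H vs Design E: Design E wins 17–9.
Design H vs Design A: Design A wins 18–8.
Design H vs Design C: Design H wins 17–9.
Design E vs Design A: Design A wins 17–9.
Design E vs Design C: Design C wins 18–8.
Design A vs Design C: Design C wins 14–12.
No candidate beats all others: Design H beats Design C beats Design E beats Design H, a majority cycle.

There is no Condorcet winner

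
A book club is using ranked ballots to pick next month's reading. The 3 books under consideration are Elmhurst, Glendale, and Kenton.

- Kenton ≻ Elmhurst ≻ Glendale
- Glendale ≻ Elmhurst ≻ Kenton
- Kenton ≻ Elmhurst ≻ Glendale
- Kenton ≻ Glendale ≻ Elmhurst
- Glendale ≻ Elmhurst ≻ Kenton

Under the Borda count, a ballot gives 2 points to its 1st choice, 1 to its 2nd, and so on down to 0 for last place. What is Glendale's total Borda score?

Borda scores:
  Elmhurst: 1 + 1 + 1 + 0 + 1 = 4
  Glendale: 0 + 2 + 0 + 1 + 2 = 5
  Kenton: 2 + 0 + 2 + 2 + 0 = 6

5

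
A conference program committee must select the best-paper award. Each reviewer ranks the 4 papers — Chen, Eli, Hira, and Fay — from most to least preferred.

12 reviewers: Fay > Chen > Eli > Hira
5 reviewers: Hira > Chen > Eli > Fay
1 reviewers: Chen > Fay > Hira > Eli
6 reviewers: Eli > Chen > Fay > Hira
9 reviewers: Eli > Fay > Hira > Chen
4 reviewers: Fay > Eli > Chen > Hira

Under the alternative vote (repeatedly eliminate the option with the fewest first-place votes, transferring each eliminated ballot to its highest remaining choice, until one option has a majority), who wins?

Round 1: Fay 16, Eli 15, Hira 5, Chen 1. Chen has the fewest and is eliminated.
Round 2: Fay 17, Eli 15, Hira 5. Hira has the fewest and is eliminated.
Round 3: Eli 20, Fay 17. Eli has a majority.

Eli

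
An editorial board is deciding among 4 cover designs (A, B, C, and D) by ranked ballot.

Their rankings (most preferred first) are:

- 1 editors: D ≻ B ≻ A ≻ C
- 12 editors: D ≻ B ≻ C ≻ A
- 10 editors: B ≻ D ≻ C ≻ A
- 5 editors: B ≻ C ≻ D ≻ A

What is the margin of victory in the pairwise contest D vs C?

Ballots ranking D above C: 1+12+10 = 23.
Ballots ranking C above D: 5.
D wins 23–5, a margin of 18.

18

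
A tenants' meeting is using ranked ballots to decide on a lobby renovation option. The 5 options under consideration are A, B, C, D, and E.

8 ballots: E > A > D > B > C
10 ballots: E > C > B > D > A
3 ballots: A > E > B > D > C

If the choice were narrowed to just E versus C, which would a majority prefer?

Ballots ranking E above C: 8+10+3 = 21.
Ballots ranking C above E: 0.
E wins the head-to-head, 21–0.

E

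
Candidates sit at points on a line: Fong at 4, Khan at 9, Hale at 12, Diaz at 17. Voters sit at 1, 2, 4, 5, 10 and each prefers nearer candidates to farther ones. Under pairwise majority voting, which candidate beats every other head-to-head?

With single-peaked preferences on a line, the Condorcet winner is the candidate closest to the median voter.
The median voter (position 4) is closest to Fong at 4.
Check: Fong vs Hale — voters closer to Fong: 4 of 5.

Fong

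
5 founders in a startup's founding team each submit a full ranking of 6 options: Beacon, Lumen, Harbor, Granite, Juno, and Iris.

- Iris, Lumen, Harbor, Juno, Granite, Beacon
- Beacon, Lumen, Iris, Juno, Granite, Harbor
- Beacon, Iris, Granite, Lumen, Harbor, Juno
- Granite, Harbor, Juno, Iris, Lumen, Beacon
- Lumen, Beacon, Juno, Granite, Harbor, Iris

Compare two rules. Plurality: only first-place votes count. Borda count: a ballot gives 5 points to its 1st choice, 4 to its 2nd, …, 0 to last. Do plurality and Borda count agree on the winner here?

Plurality first-place counts: Beacon 2, Lumen 1, Harbor 0, Granite 1, Juno 0, Iris 1 → Beacon.
Borda totals: Beacon 14, Lumen 16, Harbor 9, Granite 12, Juno 10, Iris 14 → Lumen.
The two rules disagree: plurality picks Beacon, Borda picks Lumen.

No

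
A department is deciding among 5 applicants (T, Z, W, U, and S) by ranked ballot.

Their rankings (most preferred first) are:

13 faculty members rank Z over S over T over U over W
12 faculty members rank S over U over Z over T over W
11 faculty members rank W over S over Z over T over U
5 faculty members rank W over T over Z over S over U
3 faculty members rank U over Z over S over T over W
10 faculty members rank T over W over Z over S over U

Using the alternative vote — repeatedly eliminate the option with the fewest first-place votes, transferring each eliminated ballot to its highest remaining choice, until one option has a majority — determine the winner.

Z

Round 1: W 16, Z 13, S 12, T 10, U 3. U has the fewest and is eliminated.
Round 2: Z 16, W 16, S 12, T 10. T has the fewest and is eliminated.
Round 3: W 26, Z 16, S 12. S has the fewest and is eliminated.
Round 4: Z 28, W 26. Z has a majority.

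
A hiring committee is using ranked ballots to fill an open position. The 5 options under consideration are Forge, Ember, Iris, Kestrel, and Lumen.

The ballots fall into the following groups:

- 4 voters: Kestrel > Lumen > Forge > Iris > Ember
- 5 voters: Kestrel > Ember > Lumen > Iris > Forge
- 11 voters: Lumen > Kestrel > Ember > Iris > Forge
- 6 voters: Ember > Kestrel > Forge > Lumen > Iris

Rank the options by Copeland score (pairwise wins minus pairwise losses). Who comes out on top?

Pairwise results:
  Forge vs Ember: Ember wins 22–4.
  Forge vs Iris: Iris wins 16–10.
  Forge vs Kestrel: Kestrel wins 26–0.
  Forge vs Lumen: Lumen wins 20–6.
  Ember vs Iris: Ember wins 22–4.
  Ember vs Kestrel: Kestrel wins 20–6.
  Ember vs Lumen: Lumen wins 15–11.
  Iris vs Kestrel: Kestrel wins 26–0.
  Iris vs Lumen: Lumen wins 26–0.
  Kestrel vs Lumen: Kestrel wins 15–11.
Copeland scores (wins − losses):
  Forge: 0 − 4 = -4
  Ember: 2 − 2 = 0
  Iris: 1 − 3 = -2
  Kestrel: 4 − 0 = 4
  Lumen: 3 − 1 = 2
Kestrel has the best Copeland score.

Kestrel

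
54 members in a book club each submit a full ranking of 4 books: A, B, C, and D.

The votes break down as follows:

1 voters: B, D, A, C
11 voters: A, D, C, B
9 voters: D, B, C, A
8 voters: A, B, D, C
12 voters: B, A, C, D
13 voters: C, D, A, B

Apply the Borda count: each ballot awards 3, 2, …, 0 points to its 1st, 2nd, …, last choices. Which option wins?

Borda scores:
  A: 1 + 11·3 + 9·0 + 8·3 + 12·2 + 13·1 = 95
  B: 3 + 11·0 + 9·2 + 8·2 + 12·3 + 13·0 = 73
  C: 0 + 11·1 + 9·1 + 8·0 + 12·1 + 13·3 = 71
  D: 2 + 11·2 + 9·3 + 8·1 + 12·0 + 13·2 = 85
A has the highest total.

A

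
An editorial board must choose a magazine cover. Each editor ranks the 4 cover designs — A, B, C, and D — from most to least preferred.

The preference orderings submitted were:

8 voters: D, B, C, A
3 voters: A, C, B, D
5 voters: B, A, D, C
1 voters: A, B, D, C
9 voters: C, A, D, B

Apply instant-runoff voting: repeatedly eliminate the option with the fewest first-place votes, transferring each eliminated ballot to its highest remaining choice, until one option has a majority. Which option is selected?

Round 1: C 9, D 8, B 5, A 4. A has the fewest and is eliminated.
Round 2: C 12, D 8, B 6. B has the fewest and is eliminated.
Round 3: D 14, C 12. D has a majority.

D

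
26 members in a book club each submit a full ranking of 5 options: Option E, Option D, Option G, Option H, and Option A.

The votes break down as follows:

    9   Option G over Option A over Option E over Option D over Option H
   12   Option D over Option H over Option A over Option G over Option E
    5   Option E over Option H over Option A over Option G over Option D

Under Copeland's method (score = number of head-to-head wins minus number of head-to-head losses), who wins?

Pairwise results:
  Option E vs Option D: Option E wins 14–12.
  Option E vs Option G: Option G wins 21–5.
  Option E vs Option H: Option E wins 14–12.
  Option E vs Option A: Option A wins 21–5.
  Option D vs Option G: Option G wins 14–12.
  Option D vs Option H: Option D wins 21–5.
  Option D vs Option A: Option A wins 14–12.
  Option G vs Option H: Option H wins 17–9.
  Option G vs Option A: Option A wins 17–9.
  Option H vs Option A: Option H wins 17–9.
Copeland scores (wins − losses):
  Option E: 2 − 2 = 0
  Option D: 1 − 3 = -2
  Option G: 2 − 2 = 0
  Option H: 2 − 2 = 0
  Option A: 3 − 1 = 2
Option A has the best Copeland score.

Option A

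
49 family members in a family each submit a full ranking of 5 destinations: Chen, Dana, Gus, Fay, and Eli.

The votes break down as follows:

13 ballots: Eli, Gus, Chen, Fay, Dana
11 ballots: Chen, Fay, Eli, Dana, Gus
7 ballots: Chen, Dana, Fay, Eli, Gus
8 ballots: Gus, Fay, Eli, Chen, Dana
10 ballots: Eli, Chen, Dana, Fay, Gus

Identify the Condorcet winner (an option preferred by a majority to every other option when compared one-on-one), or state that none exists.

Head-to-head results (49 voters total):
Chen vs Dana: Chen wins 49–0.
Chen vs Gus: Chen wins 28–21.
Chen vs Fay: Chen wins 41–8.
Chen vs Eli: Eli wins 31–18.
Dana vs Gus: Dana wins 28–21.
Dana vs Fay: Fay wins 32–17.
Dana vs Eli: Eli wins 42–7.
Gus vs Fay: Fay wins 28–21.
Gus vs Eli: Eli wins 41–8.
Fay vs Eli: Fay wins 26–23.
No candidate beats all others: Chen beats Fay beats Eli beats Chen, a majority cycle.

None — there is no Condorcet winner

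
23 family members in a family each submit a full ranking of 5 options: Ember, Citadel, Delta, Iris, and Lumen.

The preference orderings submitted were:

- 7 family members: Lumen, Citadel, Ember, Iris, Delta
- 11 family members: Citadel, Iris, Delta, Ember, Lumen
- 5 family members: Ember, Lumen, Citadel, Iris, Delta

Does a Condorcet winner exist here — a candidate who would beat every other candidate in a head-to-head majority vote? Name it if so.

Head-to-head results (23 voters total):
Ember vs Citadel: Citadel wins 18–5.
Ember vs Delta: Ember wins 12–11.
Ember vs Iris: Ember wins 12–11.
Ember vs Lumen: Ember wins 16–7.
Citadel vs Delta: Citadel wins 23–0.
Citadel vs Iris: Citadel wins 23–0.
Citadel vs Lumen: Lumen wins 12–11.
Delta vs Iris: Iris wins 23–0.
Delta vs Lumen: Lumen wins 12–11.
Iris vs Lumen: Lumen wins 12–11.
No candidate beats all others: Ember beats Lumen beats Citadel beats Ember, a majority cycle.

No Condorcet winner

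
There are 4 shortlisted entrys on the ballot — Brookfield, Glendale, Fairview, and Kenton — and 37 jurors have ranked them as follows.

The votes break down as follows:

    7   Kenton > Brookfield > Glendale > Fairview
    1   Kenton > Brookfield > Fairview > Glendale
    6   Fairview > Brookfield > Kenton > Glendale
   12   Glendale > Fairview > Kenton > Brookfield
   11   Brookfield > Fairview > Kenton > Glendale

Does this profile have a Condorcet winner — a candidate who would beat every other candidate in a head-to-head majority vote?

No

Head-to-head results (37 voters total):
Brookfield vs Glendale: Brookfield wins 25–12.
Brookfield vs Fairview: Brookfield wins 19–18.
Brookfield vs Kenton: Kenton wins 20–17.
Glendale vs Fairview: Glendale wins 19–18.
Glendale vs Kenton: Kenton wins 25–12.
Fairview vs Kenton: Fairview wins 29–8.
No candidate beats all others: Brookfield beats Fairview beats Kenton beats Brookfield, a majority cycle.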